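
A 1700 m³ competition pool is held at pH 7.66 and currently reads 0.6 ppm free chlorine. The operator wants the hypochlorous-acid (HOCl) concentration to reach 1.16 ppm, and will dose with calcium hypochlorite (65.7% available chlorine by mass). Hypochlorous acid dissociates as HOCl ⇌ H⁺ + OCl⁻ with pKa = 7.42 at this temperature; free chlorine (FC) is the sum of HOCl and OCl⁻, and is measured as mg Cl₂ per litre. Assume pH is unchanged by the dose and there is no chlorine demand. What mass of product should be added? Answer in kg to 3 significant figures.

Volume: 1700 m³ = 1,700,000 L.
[OCl⁻]/[HOCl] = 10^(pH − pKa) = 10^(7.66 − 7.42) = 1.738; fraction as HOCl = 1/(1 + 1.738) = 0.3653.
Free chlorine required for 1.16 ppm HOCl: 1.16 / 0.3653 = 3.176 ppm.
FC to add: 3.176 − 0.6 = 2.576 mg/L as Cl₂.
Cl₂ equivalent: 2.576 mg/L × 1,700,000 L = 4379 g.
Product at 65.7% available Cl: 4379 / 0.657 = 6665 g.

6.67 kg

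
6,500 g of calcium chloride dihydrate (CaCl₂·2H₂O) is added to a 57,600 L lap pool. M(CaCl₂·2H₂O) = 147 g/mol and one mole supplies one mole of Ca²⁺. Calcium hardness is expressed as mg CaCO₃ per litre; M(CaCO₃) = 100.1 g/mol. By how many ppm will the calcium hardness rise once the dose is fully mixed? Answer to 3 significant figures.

Moles of Ca²⁺: 6,500 g ÷ 147 g/mol = 44.22 mol.
As CaCO₃: 44.22 mol × 100.1 g/mol = 4426 g.
Rise: 4426 g / 57,600 L × 1000 = 76.84 mg/L.

76.8 ppm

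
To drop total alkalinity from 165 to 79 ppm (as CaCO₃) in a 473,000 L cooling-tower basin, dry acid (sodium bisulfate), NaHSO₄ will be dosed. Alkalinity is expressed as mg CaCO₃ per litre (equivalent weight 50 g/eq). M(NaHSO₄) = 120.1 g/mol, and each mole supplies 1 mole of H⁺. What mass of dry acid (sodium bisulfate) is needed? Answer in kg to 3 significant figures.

97.7 kg

Alkalinity to neutralize: (165 − 79) = 86 mg/L as CaCO₃ × 473,000 L = 40,680 g as CaCO₃.
Equivalents of H⁺ required: 40,680 ÷ 50 g/eq = 813.6 eq = 813.6 mol NaHSO₄.
Mass of NaHSO₄: 813.6 × 120.1 = 97,710 g.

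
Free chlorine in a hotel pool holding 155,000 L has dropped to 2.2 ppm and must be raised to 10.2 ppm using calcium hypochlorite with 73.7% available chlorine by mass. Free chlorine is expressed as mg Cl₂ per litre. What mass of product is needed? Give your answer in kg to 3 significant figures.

1.68 kg

Chlorine deficit: 10.2 − 2.2 = 8 ppm = 8 mg/L as Cl₂.
Cl₂ equivalent needed: 8 mg/L × 155,000 L = 1,240,000 mg = 1240 g.
Product at 73.7% available chlorine: 1240 / 0.737 = 1682 g.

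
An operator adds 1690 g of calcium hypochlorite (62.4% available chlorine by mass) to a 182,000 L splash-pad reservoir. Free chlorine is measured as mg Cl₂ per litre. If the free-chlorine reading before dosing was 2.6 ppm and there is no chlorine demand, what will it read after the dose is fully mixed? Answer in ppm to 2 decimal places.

Available chlorine delivered: 1690 g × 0.624 = 1055 g as Cl₂.
Concentration rise: 1055 g / 182,000 L = 5.794 mg/L = 5.79 ppm.
Final FC: 2.6 + 5.79 = 8.39 ppm.

8.39 ppm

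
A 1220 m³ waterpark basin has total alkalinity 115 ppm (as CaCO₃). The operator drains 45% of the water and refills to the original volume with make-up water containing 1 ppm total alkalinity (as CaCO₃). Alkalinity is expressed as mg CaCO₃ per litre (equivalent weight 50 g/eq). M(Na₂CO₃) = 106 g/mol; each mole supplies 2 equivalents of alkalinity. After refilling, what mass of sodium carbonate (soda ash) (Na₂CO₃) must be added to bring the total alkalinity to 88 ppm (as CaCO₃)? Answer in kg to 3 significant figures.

31.4 kg

Volume: 1220 m³ = 1,220,000 L.
After draining 45% and refilling: 115 × 0.55 + 1 × 0.45 = 63.7 ppm.
Deficit to target: 88 − 63.7 = 24.3 mg/L.
As CaCO₃: 24.3 mg/L × 1,220,000 L = 29,650 g; ÷ 50 g/eq ÷ 2 = 296.5 mol Na₂CO₃.
Mass: 296.5 × 106 = 31,420 g.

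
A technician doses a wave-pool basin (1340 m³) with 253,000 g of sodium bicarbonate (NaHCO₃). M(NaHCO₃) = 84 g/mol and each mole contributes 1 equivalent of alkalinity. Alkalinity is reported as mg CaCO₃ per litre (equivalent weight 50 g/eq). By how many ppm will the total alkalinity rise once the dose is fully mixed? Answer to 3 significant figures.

Volume: 1340 m³ = 1,340,000 L.
Moles of NaHCO₃: 253,000 g ÷ 84 g/mol = 3012 mol → 3012 eq of alkalinity.
As CaCO₃: 3012 eq × 50 g/eq = 150,600 g.
Rise: 150,600 g / 1,340,000 L × 1000 = 112.4 mg/L.

112 ppm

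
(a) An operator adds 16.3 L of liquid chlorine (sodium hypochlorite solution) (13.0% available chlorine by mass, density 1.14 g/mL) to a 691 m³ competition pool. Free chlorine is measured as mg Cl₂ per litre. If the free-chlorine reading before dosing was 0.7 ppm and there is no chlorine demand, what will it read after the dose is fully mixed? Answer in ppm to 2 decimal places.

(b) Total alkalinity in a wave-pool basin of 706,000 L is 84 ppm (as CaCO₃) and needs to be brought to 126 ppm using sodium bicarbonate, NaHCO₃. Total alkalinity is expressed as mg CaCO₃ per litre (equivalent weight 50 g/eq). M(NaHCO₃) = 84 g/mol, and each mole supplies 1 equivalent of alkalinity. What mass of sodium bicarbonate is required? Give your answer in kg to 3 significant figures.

(a) 4.20 ppm; (b) 49.8 kg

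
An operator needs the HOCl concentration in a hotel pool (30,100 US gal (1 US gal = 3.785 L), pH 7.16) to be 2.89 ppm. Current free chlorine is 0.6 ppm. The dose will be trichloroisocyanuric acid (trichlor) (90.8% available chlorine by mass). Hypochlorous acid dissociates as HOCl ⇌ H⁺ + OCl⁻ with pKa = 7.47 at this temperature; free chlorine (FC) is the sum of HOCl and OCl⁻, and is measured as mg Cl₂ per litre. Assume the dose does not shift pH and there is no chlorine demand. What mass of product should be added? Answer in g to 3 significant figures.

465 g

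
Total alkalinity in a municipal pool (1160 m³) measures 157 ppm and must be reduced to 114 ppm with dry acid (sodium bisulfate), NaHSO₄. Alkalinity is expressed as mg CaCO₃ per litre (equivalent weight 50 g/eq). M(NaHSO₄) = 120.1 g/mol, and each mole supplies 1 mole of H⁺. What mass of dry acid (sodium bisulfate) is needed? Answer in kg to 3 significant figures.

120 kg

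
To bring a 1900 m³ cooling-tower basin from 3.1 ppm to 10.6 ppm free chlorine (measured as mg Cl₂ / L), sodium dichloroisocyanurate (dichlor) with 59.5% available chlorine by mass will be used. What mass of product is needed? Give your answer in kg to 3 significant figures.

23.9 kg

Volume: 1900 m³ = 1,900,000 L.
Chlorine deficit: 10.6 − 3.1 = 7.5 ppm = 7.5 mg/L as Cl₂.
Cl₂ equivalent needed: 7.5 mg/L × 1,900,000 L = 14,250,000 mg = 14,250 g.
Product at 59.5% available chlorine: 14,250 / 0.595 = 23,950 g.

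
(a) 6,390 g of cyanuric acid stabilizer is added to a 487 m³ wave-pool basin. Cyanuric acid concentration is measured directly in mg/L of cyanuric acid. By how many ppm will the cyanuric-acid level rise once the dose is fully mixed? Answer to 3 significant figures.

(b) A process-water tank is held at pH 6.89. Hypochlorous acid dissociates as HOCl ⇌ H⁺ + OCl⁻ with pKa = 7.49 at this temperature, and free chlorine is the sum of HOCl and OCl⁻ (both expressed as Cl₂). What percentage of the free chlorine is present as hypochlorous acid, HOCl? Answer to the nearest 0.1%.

(a) Volume: 487 m³ = 487,000 L.
(a) Rise: 6,390 g / 487,000 L × 1000 = 13.12 mg/L.

(b) [OCl⁻]/[HOCl] = 10^(pH − pKa) = 10^(6.89 − 7.49) = 10^-0.60 = 0.2512.
(b) Fraction as HOCl = 1 / (1 + 0.2512) = 0.7992.

(a) 13.1 ppm; (b) 79.9%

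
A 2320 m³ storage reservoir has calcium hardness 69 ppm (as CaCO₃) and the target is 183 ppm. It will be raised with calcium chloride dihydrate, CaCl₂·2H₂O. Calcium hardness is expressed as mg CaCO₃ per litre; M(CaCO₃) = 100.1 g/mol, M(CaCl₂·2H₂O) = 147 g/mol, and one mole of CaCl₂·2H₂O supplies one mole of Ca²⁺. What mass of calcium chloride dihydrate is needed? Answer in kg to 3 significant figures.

Volume: 2320 m³ = 2,320,000 L.
Hardness to add: (183 − 69) = 114 mg/L as CaCO₃ × 2,320,000 L = 264,500 g as CaCO₃.
Moles of Ca²⁺ (1 mol Ca²⁺ ≡ 1 mol CaCO₃): 264,500 / 100.1 g/mol = 2642 mol.
Mass of CaCl₂·2H₂O: 2642 × 147 = 388,400 g.

388 kg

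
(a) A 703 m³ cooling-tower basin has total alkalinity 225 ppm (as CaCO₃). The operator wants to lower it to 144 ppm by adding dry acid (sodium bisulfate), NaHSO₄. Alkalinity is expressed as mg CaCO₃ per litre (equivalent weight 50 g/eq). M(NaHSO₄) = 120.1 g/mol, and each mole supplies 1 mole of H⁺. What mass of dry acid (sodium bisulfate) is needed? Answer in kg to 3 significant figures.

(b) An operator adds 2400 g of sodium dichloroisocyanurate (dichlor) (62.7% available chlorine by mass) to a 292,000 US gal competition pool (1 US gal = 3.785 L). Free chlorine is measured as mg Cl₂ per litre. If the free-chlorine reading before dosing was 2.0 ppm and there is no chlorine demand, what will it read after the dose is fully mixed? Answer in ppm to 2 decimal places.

(a) Volume: 703 m³ = 703,000 L.
(a) Alkalinity to neutralize: (225 − 144) = 81 mg/L as CaCO₃ × 703,000 L = 56,940 g as CaCO₃.
(a) Equivalents of H⁺ required: 56,940 ÷ 50 g/eq = 1139 eq = 1139 mol NaHSO₄.
(a) Mass of NaHSO₄: 1139 × 120.1 = 136,800 g.

(b) Volume: 292,000 US gal × 3.785 L/gal = 1,105,220 L.
(b) Available chlorine delivered: 2400 g × 0.627 = 1505 g as Cl₂.
(b) Concentration rise: 1505 g / 1,105,220 L = 1.362 mg/L = 1.36 ppm.
(b) Final FC: 2.0 + 1.36 = 3.36 ppm.

(a) 137 kg; (b) 3.36 ppm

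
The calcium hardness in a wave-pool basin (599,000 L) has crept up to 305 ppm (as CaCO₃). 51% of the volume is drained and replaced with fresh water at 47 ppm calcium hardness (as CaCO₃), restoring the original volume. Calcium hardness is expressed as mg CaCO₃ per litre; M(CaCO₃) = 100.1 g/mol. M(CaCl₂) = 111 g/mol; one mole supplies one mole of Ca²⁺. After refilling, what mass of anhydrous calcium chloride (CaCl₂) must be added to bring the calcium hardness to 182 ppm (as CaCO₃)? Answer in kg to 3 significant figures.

5.70 kg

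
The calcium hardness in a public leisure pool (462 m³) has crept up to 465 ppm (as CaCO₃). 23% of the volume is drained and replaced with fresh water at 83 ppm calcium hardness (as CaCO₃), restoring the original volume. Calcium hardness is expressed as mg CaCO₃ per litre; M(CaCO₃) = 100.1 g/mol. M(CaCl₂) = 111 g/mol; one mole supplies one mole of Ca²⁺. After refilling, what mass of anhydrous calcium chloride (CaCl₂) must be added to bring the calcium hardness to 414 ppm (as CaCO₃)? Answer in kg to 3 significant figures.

Volume: 462 m³ = 462,000 L.
After draining 23% and refilling: 465 × 0.77 + 83 × 0.23 = 377.14 ppm.
Deficit to target: 414 − 377.14 = 36.86 mg/L.
As CaCO₃: 36.86 mg/L × 462,000 L = 17,030 g; ÷ 100.1 = 170.1 mol Ca²⁺.
Mass: 170.1 × 111 = 18,880 g.

18.9 kg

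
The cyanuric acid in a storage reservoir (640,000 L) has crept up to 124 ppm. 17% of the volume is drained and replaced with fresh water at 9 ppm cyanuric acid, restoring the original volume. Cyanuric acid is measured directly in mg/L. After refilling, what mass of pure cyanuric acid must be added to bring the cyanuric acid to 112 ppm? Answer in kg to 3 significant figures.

4.83 kg

After draining 17% and refilling: 124 × 0.83 + 9 × 0.17 = 104.45 ppm.
Deficit to target: 112 − 104.45 = 7.55 mg/L.
Mass: 7.55 mg/L × 640,000 L = 4832 g cyanuric acid.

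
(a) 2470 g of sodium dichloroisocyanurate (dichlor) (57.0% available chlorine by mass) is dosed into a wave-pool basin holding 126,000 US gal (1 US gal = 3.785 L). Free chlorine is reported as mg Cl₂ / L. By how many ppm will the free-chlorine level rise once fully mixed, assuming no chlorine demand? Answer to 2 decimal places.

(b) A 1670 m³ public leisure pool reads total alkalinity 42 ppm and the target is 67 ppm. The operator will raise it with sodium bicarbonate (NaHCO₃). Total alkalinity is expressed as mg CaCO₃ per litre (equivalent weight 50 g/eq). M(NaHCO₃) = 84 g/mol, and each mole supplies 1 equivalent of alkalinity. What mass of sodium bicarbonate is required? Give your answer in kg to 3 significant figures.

(a) 2.95 ppm; (b) 70.1 kg

(a) Volume: 126,000 US gal × 3.785 L/gal = 476,910 L.
(a) Available chlorine delivered: 2470 g × 0.57 = 1408 g as Cl₂.
(a) Concentration rise: 1408 g / 476,910 L = 2.952 mg/L = 2.95 ppm.

(b) Volume: 1670 m³ = 1,670,000 L.
(b) Alkalinity to add: (67 − 42) = 25 mg/L as CaCO₃ × 1,670,000 L = 41,750 g as CaCO₃.
(b) Equivalents: 41,750 g ÷ 50 g/eq = 835 eq.
(b) NaHCO₃ supplies 1 eq per mole → 835 mol.
(b) Mass: 835 mol × 84 g/mol = 70,140 g.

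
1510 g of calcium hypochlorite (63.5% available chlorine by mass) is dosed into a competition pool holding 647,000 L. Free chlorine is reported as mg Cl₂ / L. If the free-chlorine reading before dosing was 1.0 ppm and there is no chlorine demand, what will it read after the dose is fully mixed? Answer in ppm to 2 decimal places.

2.48 ppm

Available chlorine delivered: 1510 g × 0.635 = 958.9 g as Cl₂.
Concentration rise: 958.9 g / 647,000 L = 1.482 mg/L = 1.48 ppm.
Final FC: 1.0 + 1.48 = 2.48 ppm.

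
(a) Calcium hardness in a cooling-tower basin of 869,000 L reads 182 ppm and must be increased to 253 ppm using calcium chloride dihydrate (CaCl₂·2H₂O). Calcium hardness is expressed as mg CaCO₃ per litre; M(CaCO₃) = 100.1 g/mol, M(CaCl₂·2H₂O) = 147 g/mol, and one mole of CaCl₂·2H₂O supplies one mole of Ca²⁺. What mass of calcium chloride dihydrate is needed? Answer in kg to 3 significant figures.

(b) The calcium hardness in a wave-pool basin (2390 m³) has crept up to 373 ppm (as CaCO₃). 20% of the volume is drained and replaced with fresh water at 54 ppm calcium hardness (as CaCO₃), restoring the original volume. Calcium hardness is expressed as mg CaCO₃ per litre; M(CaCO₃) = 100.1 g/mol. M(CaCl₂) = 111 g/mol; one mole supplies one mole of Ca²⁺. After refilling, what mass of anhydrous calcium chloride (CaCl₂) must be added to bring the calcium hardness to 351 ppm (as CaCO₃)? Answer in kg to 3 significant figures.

(a) Hardness to add: (253 − 182) = 71 mg/L as CaCO₃ × 869,000 L = 61,700 g as CaCO₃.
(a) Moles of Ca²⁺ (1 mol Ca²⁺ ≡ 1 mol CaCO₃): 61,700 / 100.1 g/mol = 616.4 mol.
(a) Mass of CaCl₂·2H₂O: 616.4 × 147 = 90,610 g.

(b) Volume: 2390 m³ = 2,390,000 L.
(b) After draining 20% and refilling: 373 × 0.80 + 54 × 0.20 = 309.2 ppm.
(b) Deficit to target: 351 − 309.2 = 41.8 mg/L.
(b) As CaCO₃: 41.8 mg/L × 2,390,000 L = 99,900 g; ÷ 100.1 = 998 mol Ca²⁺.
(b) Mass: 998 × 111 = 110,800 g.

(a) 90.6 kg; (b) 111 kg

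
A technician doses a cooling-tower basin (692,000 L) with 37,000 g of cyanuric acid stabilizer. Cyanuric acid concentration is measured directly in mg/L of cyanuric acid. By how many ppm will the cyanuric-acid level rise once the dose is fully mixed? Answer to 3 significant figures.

53.5 ppm

Rise: 37,000 g / 692,000 L × 1000 = 53.47 mg/L.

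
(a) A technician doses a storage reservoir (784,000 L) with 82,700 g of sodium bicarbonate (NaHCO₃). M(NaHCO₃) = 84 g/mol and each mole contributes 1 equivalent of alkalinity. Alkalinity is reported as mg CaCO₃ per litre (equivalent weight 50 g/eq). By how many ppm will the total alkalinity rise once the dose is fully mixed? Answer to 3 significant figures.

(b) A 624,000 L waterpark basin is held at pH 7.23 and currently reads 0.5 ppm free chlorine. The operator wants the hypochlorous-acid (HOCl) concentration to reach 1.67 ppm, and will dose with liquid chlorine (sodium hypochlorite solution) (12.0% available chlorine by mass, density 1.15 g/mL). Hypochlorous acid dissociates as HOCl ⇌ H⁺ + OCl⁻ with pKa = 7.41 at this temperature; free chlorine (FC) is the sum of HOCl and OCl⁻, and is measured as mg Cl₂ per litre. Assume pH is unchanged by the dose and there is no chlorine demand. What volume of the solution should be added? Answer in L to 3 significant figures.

(a) 62.8 ppm; (b) 10.3 L

(a) Moles of NaHCO₃: 82,700 g ÷ 84 g/mol = 984.5 mol → 984.5 eq of alkalinity.
(a) As CaCO₃: 984.5 eq × 50 g/eq = 49,230 g.
(a) Rise: 49,230 g / 784,000 L × 1000 = 62.79 mg/L.

(b) [OCl⁻]/[HOCl] = 10^(pH − pKa) = 10^(7.23 − 7.41) = 0.6607; fraction as HOCl = 1/(1 + 0.6607) = 0.6022.
(b) Free chlorine required for 1.67 ppm HOCl: 1.67 / 0.6022 = 2.773 ppm.
(b) FC to add: 2.773 − 0.5 = 2.273 mg/L as Cl₂.
(b) Cl₂ equivalent: 2.273 mg/L × 624,000 L = 1419 g.
(b) Product at 12.0% available Cl: 1419 / 0.12 = 11,820 g.
(b) Volume: 11,820 g ÷ 1.15 g/mL = 10,280 mL.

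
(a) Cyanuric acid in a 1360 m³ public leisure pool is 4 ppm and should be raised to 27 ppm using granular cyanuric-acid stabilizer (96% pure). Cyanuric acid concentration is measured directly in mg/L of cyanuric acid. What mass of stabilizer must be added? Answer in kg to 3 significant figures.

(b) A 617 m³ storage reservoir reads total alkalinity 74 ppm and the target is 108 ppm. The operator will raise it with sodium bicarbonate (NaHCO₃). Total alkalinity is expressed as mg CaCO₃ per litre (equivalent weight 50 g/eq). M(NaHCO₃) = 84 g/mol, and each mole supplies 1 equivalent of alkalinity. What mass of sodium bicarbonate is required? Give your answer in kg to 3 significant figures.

(a) 32.6 kg; (b) 35.2 kg

(a) Volume: 1360 m³ = 1,360,000 L.
(a) CYA to add: (27 − 4) = 23 mg/L × 1,360,000 L = 31,280 g cyanuric acid.
(a) At 96% purity: 31,280 / 0.96 = 32,580 g product.

(b) Volume: 617 m³ = 617,000 L.
(b) Alkalinity to add: (108 − 74) = 34 mg/L as CaCO₃ × 617,000 L = 20,980 g as CaCO₃.
(b) Equivalents: 20,980 g ÷ 50 g/eq = 419.6 eq.
(b) NaHCO₃ supplies 1 eq per mole → 419.6 mol.
(b) Mass: 419.6 mol × 84 g/mol = 35,240 g.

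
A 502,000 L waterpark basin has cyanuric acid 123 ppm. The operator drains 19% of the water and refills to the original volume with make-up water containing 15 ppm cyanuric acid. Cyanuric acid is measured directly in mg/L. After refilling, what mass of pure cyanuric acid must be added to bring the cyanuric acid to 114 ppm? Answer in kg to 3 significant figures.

After draining 19% and refilling: 123 × 0.81 + 15 × 0.19 = 102.48 ppm.
Deficit to target: 114 − 102.48 = 11.52 mg/L.
Mass: 11.52 mg/L × 502,000 L = 5783 g cyanuric acid.

5.78 kg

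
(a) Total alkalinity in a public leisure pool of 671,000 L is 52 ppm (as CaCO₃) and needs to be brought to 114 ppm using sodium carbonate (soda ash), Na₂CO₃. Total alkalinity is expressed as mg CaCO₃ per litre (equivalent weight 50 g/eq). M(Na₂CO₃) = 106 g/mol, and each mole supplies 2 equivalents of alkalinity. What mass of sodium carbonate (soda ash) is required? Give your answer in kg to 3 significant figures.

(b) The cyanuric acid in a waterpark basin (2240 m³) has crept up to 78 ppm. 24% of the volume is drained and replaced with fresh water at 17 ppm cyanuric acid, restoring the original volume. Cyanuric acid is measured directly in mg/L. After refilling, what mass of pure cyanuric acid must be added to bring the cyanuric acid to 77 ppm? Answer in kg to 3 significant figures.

(a) Alkalinity to add: (114 − 52) = 62 mg/L as CaCO₃ × 671,000 L = 41,600 g as CaCO₃.
(a) Equivalents: 41,600 g ÷ 50 g/eq = 832 eq.
(a) Each mole of Na₂CO₃ supplies 2 eq, so 832 / 2 = 416 mol.
(a) Mass: 416 mol × 106 g/mol = 44,100 g.

(b) Volume: 2240 m³ = 2,240,000 L.
(b) After draining 24% and refilling: 78 × 0.76 + 17 × 0.24 = 63.36 ppm.
(b) Deficit to target: 77 − 63.36 = 13.64 mg/L.
(b) Mass: 13.64 mg/L × 2,240,000 L = 30,550 g cyanuric acid.

(a) 44.1 kg; (b) 30.6 kg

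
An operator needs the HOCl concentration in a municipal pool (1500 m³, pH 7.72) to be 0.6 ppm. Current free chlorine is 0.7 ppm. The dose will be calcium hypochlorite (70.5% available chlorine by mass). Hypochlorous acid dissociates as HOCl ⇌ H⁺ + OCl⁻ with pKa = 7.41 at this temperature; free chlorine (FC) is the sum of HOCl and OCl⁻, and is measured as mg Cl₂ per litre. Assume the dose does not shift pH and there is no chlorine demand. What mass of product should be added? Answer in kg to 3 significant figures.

Volume: 1500 m³ = 1,500,000 L.
[OCl⁻]/[HOCl] = 10^(pH − pKa) = 10^(7.72 − 7.41) = 2.042; fraction as HOCl = 1/(1 + 2.042) = 0.3288.
Free chlorine required for 0.6 ppm HOCl: 0.6 / 0.3288 = 1.825 ppm.
FC to add: 1.825 − 0.7 = 1.125 mg/L as Cl₂.
Cl₂ equivalent: 1.125 mg/L × 1,500,000 L = 1688 g.
Product at 70.5% available Cl: 1688 / 0.705 = 2394 g.

2.39 kg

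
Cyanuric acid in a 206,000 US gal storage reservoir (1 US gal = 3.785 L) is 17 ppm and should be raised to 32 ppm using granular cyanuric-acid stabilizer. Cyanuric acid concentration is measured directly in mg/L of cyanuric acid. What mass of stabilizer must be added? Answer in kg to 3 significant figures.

11.7 kg

Volume: 206,000 US gal × 3.785 L/gal = 779,710 L.
CYA to add: (32 − 17) = 15 mg/L × 779,710 L = 11,700 g cyanuric acid.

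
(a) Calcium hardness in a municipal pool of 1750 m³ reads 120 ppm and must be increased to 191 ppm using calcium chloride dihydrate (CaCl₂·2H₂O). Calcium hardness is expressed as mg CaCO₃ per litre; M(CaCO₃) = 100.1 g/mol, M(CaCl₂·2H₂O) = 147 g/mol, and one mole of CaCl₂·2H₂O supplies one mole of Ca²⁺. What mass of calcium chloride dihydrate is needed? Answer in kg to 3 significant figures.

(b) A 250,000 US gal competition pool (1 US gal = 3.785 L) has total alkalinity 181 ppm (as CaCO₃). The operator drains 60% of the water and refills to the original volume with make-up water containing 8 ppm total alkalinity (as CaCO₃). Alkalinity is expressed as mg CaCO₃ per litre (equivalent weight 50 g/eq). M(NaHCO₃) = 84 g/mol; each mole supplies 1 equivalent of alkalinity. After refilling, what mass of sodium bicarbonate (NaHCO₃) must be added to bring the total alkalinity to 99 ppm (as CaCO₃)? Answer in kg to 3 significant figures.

(a) 182 kg; (b) 34.7 kg

(a) Volume: 1750 m³ = 1,750,000 L.
(a) Hardness to add: (191 − 120) = 71 mg/L as CaCO₃ × 1,750,000 L = 124,200 g as CaCO₃.
(a) Moles of Ca²⁺ (1 mol Ca²⁺ ≡ 1 mol CaCO₃): 124,200 / 100.1 g/mol = 1241 mol.
(a) Mass of CaCl₂·2H₂O: 1241 × 147 = 182,500 g.

(b) Volume: 250,000 US gal × 3.785 L/gal = 946,250 L.
(b) After draining 60% and refilling: 181 × 0.40 + 8 × 0.60 = 77.2 ppm.
(b) Deficit to target: 99 − 77.2 = 21.8 mg/L.
(b) As CaCO₃: 21.8 mg/L × 946,250 L = 20,630 g; ÷ 50 g/eq ÷ 1 = 412.6 mol NaHCO₃.
(b) Mass: 412.6 × 84 = 34,660 g.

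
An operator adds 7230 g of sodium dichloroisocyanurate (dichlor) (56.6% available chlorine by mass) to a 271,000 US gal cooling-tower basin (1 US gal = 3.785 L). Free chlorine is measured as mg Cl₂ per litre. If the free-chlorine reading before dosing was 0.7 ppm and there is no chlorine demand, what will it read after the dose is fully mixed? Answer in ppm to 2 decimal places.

Volume: 271,000 US gal × 3.785 L/gal = 1,025,735 L.
Available chlorine delivered: 7230 g × 0.566 = 4092 g as Cl₂.
Concentration rise: 4092 g / 1,025,735 L = 3.99 mg/L = 3.99 ppm.
Final FC: 0.7 + 3.99 = 4.69 ppm.

4.69 ppm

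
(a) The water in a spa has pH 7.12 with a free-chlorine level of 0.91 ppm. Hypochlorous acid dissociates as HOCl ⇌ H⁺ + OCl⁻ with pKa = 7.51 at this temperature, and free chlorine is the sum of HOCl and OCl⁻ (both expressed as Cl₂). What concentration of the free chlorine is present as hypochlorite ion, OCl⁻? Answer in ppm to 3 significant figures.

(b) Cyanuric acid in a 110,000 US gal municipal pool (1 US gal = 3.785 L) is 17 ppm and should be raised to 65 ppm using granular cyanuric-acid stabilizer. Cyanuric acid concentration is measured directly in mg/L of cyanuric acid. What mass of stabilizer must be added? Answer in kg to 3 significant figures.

(a) 0.263 ppm; (b) 20.0 kg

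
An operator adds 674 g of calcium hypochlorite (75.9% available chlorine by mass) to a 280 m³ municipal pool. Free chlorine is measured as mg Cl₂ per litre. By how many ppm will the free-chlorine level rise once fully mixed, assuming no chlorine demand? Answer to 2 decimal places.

1.83 ppm

Volume: 280 m³ = 280,000 L.
Available chlorine delivered: 674 g × 0.759 = 511.6 g as Cl₂.
Concentration rise: 511.6 g / 280,000 L = 1.827 mg/L = 1.83 ppm.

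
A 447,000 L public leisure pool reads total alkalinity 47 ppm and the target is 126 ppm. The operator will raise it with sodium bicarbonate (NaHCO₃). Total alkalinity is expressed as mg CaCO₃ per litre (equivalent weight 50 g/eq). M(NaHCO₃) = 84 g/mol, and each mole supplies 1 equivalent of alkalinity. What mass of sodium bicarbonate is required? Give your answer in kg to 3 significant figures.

Alkalinity to add: (126 − 47) = 79 mg/L as CaCO₃ × 447,000 L = 35,310 g as CaCO₃.
Equivalents: 35,310 g ÷ 50 g/eq = 706.3 eq.
NaHCO₃ supplies 1 eq per mole → 706.3 mol.
Mass: 706.3 mol × 84 g/mol = 59,330 g.

59.3 kg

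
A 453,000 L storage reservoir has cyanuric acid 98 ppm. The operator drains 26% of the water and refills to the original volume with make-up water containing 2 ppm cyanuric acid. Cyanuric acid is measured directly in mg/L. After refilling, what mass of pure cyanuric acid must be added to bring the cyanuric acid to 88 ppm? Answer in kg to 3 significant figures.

6.78 kg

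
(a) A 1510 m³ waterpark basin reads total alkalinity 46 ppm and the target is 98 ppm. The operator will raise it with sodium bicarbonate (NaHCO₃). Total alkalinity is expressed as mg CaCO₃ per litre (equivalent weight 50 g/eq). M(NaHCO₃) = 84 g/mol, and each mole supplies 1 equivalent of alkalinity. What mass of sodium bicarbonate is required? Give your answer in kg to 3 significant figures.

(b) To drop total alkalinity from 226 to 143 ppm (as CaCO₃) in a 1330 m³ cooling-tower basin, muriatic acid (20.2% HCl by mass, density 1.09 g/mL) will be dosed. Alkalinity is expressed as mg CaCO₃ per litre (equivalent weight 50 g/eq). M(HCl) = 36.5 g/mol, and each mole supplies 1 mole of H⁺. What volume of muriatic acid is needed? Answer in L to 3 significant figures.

(a) Volume: 1510 m³ = 1,510,000 L.
(a) Alkalinity to add: (98 − 46) = 52 mg/L as CaCO₃ × 1,510,000 L = 78,520 g as CaCO₃.
(a) Equivalents: 78,520 g ÷ 50 g/eq = 1570 eq.
(a) NaHCO₃ supplies 1 eq per mole → 1570 mol.
(a) Mass: 1570 mol × 84 g/mol = 131,900 g.

(b) Volume: 1330 m³ = 1,330,000 L.
(b) Alkalinity to neutralize: (226 − 143) = 83 mg/L as CaCO₃ × 1,330,000 L = 110,400 g as CaCO₃.
(b) Equivalents of H⁺ required: 110,400 ÷ 50 g/eq = 2208 eq = 2208 mol HCl.
(b) Mass of HCl: 2208 × 36.5 = 80,580 g.
(b) Mass of 20.2% solution: 80,580 / 0.202 = 398,900 g.
(b) Volume: 398,900 g ÷ 1.09 g/mL = 366,000 mL.

(a) 132 kg; (b) 366 L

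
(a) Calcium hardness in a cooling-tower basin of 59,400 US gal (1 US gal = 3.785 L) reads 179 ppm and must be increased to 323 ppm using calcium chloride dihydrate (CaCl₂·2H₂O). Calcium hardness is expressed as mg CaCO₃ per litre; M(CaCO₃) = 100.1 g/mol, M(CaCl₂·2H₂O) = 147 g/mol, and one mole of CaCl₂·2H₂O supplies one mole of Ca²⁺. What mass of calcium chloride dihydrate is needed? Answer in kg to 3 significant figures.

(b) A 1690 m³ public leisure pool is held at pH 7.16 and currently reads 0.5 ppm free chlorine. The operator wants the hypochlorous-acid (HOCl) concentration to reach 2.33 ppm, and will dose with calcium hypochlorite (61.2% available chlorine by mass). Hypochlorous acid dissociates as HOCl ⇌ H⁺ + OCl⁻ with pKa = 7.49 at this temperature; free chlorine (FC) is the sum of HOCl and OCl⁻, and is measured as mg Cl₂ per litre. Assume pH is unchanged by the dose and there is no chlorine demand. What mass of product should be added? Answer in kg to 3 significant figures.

(a) 47.5 kg; (b) 8.06 kg

(a) Volume: 59,400 US gal × 3.785 L/gal = 224,829 L.
(a) Hardness to add: (323 − 179) = 144 mg/L as CaCO₃ × 224,829 L = 32,380 g as CaCO₃.
(a) Moles of Ca²⁺ (1 mol Ca²⁺ ≡ 1 mol CaCO₃): 32,380 / 100.1 g/mol = 323.4 mol.
(a) Mass of CaCl₂·2H₂O: 323.4 × 147 = 47,540 g.

(b) Volume: 1690 m³ = 1,690,000 L.
(b) [OCl⁻]/[HOCl] = 10^(pH − pKa) = 10^(7.16 − 7.49) = 0.4677; fraction as HOCl = 1/(1 + 0.4677) = 0.6813.
(b) Free chlorine required for 2.33 ppm HOCl: 2.33 / 0.6813 = 3.42 ppm.
(b) FC to add: 3.42 − 0.5 = 2.92 mg/L as Cl₂.
(b) Cl₂ equivalent: 2.92 mg/L × 1,690,000 L = 4935 g.
(b) Product at 61.2% available Cl: 4935 / 0.612 = 8063 g.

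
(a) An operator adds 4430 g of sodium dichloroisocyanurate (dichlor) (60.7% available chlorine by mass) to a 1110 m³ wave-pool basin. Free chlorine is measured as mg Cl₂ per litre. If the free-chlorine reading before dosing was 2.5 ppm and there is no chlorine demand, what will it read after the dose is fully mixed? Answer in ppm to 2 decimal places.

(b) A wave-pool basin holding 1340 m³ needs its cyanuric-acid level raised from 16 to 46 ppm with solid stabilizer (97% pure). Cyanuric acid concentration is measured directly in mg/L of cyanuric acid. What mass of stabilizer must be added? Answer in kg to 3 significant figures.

(a) 4.92 ppm; (b) 41.4 kg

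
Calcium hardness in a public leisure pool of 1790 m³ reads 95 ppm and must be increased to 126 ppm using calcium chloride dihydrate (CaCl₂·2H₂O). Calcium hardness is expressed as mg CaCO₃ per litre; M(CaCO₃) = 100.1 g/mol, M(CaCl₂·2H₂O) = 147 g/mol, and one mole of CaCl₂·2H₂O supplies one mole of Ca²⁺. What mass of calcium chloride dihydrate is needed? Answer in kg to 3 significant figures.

Volume: 1790 m³ = 1,790,000 L.
Hardness to add: (126 − 95) = 31 mg/L as CaCO₃ × 1,790,000 L = 55,490 g as CaCO₃.
Moles of Ca²⁺ (1 mol Ca²⁺ ≡ 1 mol CaCO₃): 55,490 / 100.1 g/mol = 554.3 mol.
Mass of CaCl₂·2H₂O: 554.3 × 147 = 81,490 g.

81.5 kg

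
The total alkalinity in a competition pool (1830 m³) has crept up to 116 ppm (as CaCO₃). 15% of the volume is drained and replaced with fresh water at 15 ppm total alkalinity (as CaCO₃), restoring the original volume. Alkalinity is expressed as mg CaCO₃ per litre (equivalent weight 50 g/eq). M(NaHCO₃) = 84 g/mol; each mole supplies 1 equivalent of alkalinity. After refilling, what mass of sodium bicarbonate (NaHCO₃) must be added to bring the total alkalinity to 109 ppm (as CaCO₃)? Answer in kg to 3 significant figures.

Volume: 1830 m³ = 1,830,000 L.
After draining 15% and refilling: 116 × 0.85 + 15 × 0.15 = 100.85 ppm.
Deficit to target: 109 − 100.85 = 8.15 mg/L.
As CaCO₃: 8.15 mg/L × 1,830,000 L = 14,910 g; ÷ 50 g/eq ÷ 1 = 298.3 mol NaHCO₃.
Mass: 298.3 × 84 = 25,060 g.

25.1 kg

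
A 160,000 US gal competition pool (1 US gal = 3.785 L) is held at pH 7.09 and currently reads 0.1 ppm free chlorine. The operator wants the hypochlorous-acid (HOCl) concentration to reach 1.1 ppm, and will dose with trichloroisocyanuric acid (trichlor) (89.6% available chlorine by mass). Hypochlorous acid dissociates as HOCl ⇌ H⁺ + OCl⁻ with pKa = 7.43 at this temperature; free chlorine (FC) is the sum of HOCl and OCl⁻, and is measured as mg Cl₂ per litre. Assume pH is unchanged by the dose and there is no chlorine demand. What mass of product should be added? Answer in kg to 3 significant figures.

1.02 kg

Volume: 160,000 US gal × 3.785 L/gal = 605,600 L.
[OCl⁻]/[HOCl] = 10^(pH − pKa) = 10^(7.09 − 7.43) = 0.4571; fraction as HOCl = 1/(1 + 0.4571) = 0.6863.
Free chlorine required for 1.1 ppm HOCl: 1.1 / 0.6863 = 1.603 ppm.
FC to add: 1.603 − 0.1 = 1.503 mg/L as Cl₂.
Cl₂ equivalent: 1.503 mg/L × 605,600 L = 910.1 g.
Product at 89.6% available Cl: 910.1 / 0.896 = 1016 g.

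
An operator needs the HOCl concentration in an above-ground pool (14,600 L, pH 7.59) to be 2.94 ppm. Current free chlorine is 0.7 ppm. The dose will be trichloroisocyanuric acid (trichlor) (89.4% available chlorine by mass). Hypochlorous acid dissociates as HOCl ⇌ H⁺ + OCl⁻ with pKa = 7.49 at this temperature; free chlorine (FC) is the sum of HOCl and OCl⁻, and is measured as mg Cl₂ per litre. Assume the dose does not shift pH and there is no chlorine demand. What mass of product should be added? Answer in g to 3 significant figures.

[OCl⁻]/[HOCl] = 10^(pH − pKa) = 10^(7.59 − 7.49) = 1.259; fraction as HOCl = 1/(1 + 1.259) = 0.4427.
Free chlorine required for 2.94 ppm HOCl: 2.94 / 0.4427 = 6.641 ppm.
FC to add: 6.641 − 0.7 = 5.941 mg/L as Cl₂.
Cl₂ equivalent: 5.941 mg/L × 14,600 L = 86.74 g.
Product at 89.4% available Cl: 86.74 / 0.894 = 97.03 g.

97.0 g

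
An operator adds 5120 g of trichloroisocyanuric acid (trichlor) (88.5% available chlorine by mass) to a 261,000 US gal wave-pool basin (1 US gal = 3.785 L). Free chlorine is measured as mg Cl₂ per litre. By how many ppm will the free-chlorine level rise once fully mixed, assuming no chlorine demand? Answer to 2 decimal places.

Volume: 261,000 US gal × 3.785 L/gal = 987,885 L.
Available chlorine delivered: 5120 g × 0.885 = 4531 g as Cl₂.
Concentration rise: 4531 g / 987,885 L = 4.587 mg/L = 4.59 ppm.

4.59 ppm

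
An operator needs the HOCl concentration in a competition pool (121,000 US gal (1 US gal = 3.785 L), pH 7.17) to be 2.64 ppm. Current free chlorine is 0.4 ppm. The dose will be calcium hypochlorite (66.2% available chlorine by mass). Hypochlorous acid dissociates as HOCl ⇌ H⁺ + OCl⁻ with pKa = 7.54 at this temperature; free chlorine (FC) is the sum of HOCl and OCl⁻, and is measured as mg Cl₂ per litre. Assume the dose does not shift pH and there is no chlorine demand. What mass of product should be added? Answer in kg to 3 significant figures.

Volume: 121,000 US gal × 3.785 L/gal = 457,985 L.
[OCl⁻]/[HOCl] = 10^(pH − pKa) = 10^(7.17 − 7.54) = 0.4266; fraction as HOCl = 1/(1 + 0.4266) = 0.701.
Free chlorine required for 2.64 ppm HOCl: 2.64 / 0.701 = 3.766 ppm.
FC to add: 3.766 − 0.4 = 3.366 mg/L as Cl₂.
Cl₂ equivalent: 3.366 mg/L × 457,985 L = 1542 g.
Product at 66.2% available Cl: 1542 / 0.662 = 2329 g.

2.33 kg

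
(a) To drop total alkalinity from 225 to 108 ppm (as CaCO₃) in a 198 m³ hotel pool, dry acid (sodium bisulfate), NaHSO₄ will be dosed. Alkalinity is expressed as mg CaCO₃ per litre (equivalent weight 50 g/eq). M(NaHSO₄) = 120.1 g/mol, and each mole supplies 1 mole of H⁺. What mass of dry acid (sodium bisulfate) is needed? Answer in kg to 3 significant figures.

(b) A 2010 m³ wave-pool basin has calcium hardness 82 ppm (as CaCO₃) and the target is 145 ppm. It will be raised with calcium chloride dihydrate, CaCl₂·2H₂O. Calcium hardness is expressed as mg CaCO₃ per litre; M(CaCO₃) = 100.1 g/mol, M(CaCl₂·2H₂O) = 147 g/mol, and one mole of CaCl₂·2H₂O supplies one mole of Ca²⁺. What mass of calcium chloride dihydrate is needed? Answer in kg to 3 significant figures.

(a) 55.6 kg; (b) 186 kg

(a) Volume: 198 m³ = 198,000 L.
(a) Alkalinity to neutralize: (225 − 108) = 117 mg/L as CaCO₃ × 198,000 L = 23,170 g as CaCO₃.
(a) Equivalents of H⁺ required: 23,170 ÷ 50 g/eq = 463.3 eq = 463.3 mol NaHSO₄.
(a) Mass of NaHSO₄: 463.3 × 120.1 = 55,640 g.

(b) Volume: 2010 m³ = 2,010,000 L.
(b) Hardness to add: (145 − 82) = 63 mg/L as CaCO₃ × 2,010,000 L = 126,600 g as CaCO₃.
(b) Moles of Ca²⁺ (1 mol Ca²⁺ ≡ 1 mol CaCO₃): 126,600 / 100.1 g/mol = 1265 mol.
(b) Mass of CaCl₂·2H₂O: 1265 × 147 = 186,000 g.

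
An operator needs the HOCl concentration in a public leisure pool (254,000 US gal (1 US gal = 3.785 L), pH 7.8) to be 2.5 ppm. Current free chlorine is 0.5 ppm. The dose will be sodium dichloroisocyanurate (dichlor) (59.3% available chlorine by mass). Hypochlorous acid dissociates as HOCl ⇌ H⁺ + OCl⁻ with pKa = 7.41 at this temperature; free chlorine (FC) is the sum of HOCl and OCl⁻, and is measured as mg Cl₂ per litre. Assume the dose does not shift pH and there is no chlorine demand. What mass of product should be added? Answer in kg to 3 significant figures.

13.2 kg

Volume: 254,000 US gal × 3.785 L/gal = 961,390 L.
[OCl⁻]/[HOCl] = 10^(pH − pKa) = 10^(7.8 − 7.41) = 2.455; fraction as HOCl = 1/(1 + 2.455) = 0.2895.
Free chlorine required for 2.5 ppm HOCl: 2.5 / 0.2895 = 8.637 ppm.
FC to add: 8.637 − 0.5 = 8.137 mg/L as Cl₂.
Cl₂ equivalent: 8.137 mg/L × 961,390 L = 7823 g.
Product at 59.3% available Cl: 7823 / 0.593 = 13,190 g.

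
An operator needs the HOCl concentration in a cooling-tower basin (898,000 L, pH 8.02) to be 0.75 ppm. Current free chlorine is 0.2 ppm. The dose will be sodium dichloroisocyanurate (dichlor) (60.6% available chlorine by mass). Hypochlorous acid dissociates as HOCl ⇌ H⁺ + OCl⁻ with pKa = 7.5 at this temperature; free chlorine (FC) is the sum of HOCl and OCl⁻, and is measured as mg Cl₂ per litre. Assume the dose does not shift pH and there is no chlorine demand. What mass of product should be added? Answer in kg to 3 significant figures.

4.50 kg

[OCl⁻]/[HOCl] = 10^(pH − pKa) = 10^(8.02 − 7.5) = 3.311; fraction as HOCl = 1/(1 + 3.311) = 0.2319.
Free chlorine required for 0.75 ppm HOCl: 0.75 / 0.2319 = 3.233 ppm.
FC to add: 3.233 − 0.2 = 3.033 mg/L as Cl₂.
Cl₂ equivalent: 3.033 mg/L × 898,000 L = 2724 g.
Product at 60.6% available Cl: 2724 / 0.606 = 4495 g.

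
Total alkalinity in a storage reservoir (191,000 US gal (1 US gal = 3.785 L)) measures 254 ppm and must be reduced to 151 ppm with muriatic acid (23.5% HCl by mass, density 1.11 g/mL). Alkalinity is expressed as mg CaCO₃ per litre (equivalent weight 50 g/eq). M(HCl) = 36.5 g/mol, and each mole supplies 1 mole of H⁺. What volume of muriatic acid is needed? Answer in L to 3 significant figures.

Volume: 191,000 US gal × 3.785 L/gal = 722,935 L.
Alkalinity to neutralize: (254 − 151) = 103 mg/L as CaCO₃ × 722,935 L = 74,460 g as CaCO₃.
Equivalents of H⁺ required: 74,460 ÷ 50 g/eq = 1489 eq = 1489 mol HCl.
Mass of HCl: 1489 × 36.5 = 54,360 g.
Mass of 23.5% solution: 54,360 / 0.235 = 231,300 g.
Volume: 231,300 g ÷ 1.11 g/mL = 208,400 mL.

208 L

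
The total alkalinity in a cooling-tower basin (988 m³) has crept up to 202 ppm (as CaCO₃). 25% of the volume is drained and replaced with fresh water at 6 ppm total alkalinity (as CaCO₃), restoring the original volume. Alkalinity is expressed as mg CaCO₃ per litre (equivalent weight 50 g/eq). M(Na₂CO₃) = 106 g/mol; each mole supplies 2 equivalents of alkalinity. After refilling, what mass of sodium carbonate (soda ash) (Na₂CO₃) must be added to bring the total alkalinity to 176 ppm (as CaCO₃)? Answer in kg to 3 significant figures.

Volume: 988 m³ = 988,000 L.
After draining 25% and refilling: 202 × 0.75 + 6 × 0.25 = 153 ppm.
Deficit to target: 176 − 153 = 23 mg/L.
As CaCO₃: 23 mg/L × 988,000 L = 22,720 g; ÷ 50 g/eq ÷ 2 = 227.2 mol Na₂CO₃.
Mass: 227.2 × 106 = 24,090 g.

24.1 kg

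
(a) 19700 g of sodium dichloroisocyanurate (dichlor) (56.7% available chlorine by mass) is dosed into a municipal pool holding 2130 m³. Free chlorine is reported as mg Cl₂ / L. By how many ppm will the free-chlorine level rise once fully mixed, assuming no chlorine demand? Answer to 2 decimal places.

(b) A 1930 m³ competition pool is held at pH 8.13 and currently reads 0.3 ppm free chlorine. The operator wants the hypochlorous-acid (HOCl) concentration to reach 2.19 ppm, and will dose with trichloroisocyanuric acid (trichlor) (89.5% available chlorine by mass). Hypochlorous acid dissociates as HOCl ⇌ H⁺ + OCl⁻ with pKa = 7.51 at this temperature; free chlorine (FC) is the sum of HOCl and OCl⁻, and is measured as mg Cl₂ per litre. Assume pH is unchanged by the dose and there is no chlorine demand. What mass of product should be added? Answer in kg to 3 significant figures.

(a) 5.24 ppm; (b) 23.8 kg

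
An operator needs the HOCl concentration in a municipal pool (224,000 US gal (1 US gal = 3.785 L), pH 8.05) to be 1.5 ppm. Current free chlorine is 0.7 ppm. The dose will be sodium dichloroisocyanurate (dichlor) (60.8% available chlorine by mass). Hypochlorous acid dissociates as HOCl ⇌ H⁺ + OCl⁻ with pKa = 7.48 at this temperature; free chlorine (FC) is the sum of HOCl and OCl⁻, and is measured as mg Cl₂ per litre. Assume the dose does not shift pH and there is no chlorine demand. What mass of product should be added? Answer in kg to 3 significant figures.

8.89 kg

Volume: 224,000 US gal × 3.785 L/gal = 847,840 L.
[OCl⁻]/[HOCl] = 10^(pH − pKa) = 10^(8.05 − 7.48) = 3.715; fraction as HOCl = 1/(1 + 3.715) = 0.2121.
Free chlorine required for 1.5 ppm HOCl: 1.5 / 0.2121 = 7.073 ppm.
FC to add: 7.073 − 0.7 = 6.373 mg/L as Cl₂.
Cl₂ equivalent: 6.373 mg/L × 847,840 L = 5403 g.
Product at 60.8% available Cl: 5403 / 0.608 = 8887 g.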